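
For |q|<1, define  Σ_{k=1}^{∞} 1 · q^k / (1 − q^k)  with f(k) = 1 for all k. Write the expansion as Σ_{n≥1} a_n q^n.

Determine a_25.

q^25  k|25↦f(k): 25:1 5:1 1:1  a_25=3

a_25 = 3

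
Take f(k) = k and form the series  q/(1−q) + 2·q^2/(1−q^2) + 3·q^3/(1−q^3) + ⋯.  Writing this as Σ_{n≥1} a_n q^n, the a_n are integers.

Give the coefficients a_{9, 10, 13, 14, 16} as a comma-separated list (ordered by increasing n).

[q^9] f(1)=1,f(3)=3,f(9)=9 ⇒ 13
n=10: 10·1 5·2 2·5 1·10  f→[10+5+2+1]=18
[q^13] f(1)=1,f(13)=13 ⇒ 14
[q^14] f(14)=14,f(7)=7,f(2)=2,f(1)=1 ⇒ 24
q^16  k|16↦f(k): 1:1 2:2 4:4 8:8 16:16  a_16=31

13, 18, 14, 24, 31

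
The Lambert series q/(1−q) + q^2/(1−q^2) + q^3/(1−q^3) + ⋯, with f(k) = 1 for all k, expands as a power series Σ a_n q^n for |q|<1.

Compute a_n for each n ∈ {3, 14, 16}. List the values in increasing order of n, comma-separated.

d|3:{1,3}  Σf=1+1=2
q^14  k|14↦f(k): 1:1 2:1 7:1 14:1  a_14=4
d|16:{16,8,4,2,1}  Σf=1+1+1+1+1=5

2, 4, 5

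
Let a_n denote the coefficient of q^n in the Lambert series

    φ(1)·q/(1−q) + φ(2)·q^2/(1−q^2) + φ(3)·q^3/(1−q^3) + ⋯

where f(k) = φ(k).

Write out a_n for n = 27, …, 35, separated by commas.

[q^27] φ(1)=1,φ(3)=2,φ(9)=6,φ(27)=18 ⇒ 27
d|28:{28,14,7,4,2,1}  Σφ=12+6+6+2+1+1=28
[q^29] φ(29)=28,φ(1)=1 ⇒ 29
d|30:{1,2,3,5,6,10,15,30}  Σφ=1+1+2+4+2+4+8+8=30
q^31  k|31↦φ(k): 31:30 1:1  a_31=31
[q^32] φ(1)=1,φ(2)=1,φ(4)=2,φ(8)=4,φ(16)=8,φ(32)=16 ⇒ 32
q^33  k|33↦φ(k): 33:20 11:10 3:2 1:1  a_33=33
d|34:{1,2,17,34}  Σφ=1+1+16+16=34
n=35: 35·1 7·5 5·7 1·35  φ→[24+6+4+1]=35

27, 28, 29, 30, 31, 32, 33, 34, 35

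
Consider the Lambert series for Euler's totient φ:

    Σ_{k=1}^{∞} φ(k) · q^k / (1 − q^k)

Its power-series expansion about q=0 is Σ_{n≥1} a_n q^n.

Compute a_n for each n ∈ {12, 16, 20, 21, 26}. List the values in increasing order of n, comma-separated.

[q^12] φ(1)=1,φ(2)=1,φ(3)=2,φ(4)=2,φ(6)=2,φ(12)=4 ⇒ 12
n=16: 16·1 8·2 4·4 2·8 1·16  φ→[8+4+2+1+1]=16
d|20:{1,2,4,5,10,20}  Σφ=1+1+2+4+4+8=20
[q^21] φ(1)=1,φ(3)=2,φ(7)=6,φ(21)=12 ⇒ 21
[q^26] φ(1)=1,φ(2)=1,φ(13)=12,φ(26)=12 ⇒ 26

12, 16, 20, 21, 26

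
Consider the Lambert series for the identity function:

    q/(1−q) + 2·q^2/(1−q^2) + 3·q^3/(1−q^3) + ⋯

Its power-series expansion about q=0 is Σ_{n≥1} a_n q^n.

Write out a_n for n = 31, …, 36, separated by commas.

32, 63, 48, 54, 48, 91

[q^31] f(31)=31,f(1)=1 ⇒ 32
d|32:{1,2,4,8,16,32}  Σf=1+2+4+8+16+32=63
n=33: 1·33 3·11 11·3 33·1  f→[1+3+11+33]=48
q^34  k|34↦f(k): 1:1 2:2 17:17 34:34  a_34=54
[q^35] f(35)=35,f(7)=7,f(5)=5,f(1)=1 ⇒ 48
n=36: 1·36 2·18 3·12 4·9 6·6 9·4 12·3 18·2 36·1  f→[1+2+3+4+6+9+12+18+36]=91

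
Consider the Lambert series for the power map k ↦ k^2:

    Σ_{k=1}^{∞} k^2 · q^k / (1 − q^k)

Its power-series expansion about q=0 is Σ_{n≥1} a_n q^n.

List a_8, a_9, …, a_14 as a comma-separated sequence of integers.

85, 91, 130, 122, 210, 170, 250

n=8: 8·1 4·2 2·4 1·8  f→[64+16+4+1]=85
n=9: 9·1 3·3 1·9  f→[81+9+1]=91
d|10:{10,5,2,1}  Σf=100+25+4+1=130
[q^11] f(11)=121,f(1)=1 ⇒ 122
n=12: 1·12 2·6 3·4 4·3 6·2 12·1  f→[1+4+9+16+36+144]=210
n=13: 13·1 1·13  f→[169+1]=170
[q^14] f(14)=196,f(7)=49,f(2)=4,f(1)=1 ⇒ 250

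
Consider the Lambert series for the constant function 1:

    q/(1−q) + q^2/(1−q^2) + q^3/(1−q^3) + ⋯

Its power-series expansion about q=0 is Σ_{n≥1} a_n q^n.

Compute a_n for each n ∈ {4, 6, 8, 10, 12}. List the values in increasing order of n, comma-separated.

3, 4, 4, 4, 6

[q^4] f(4)=1,f(2)=1,f(1)=1 ⇒ 3
d|6:{1,2,3,6}  Σf=1+1+1+1=4
[q^8] f(1)=1,f(2)=1,f(4)=1,f(8)=1 ⇒ 4
q^10  k|10↦f(k): 10:1 5:1 2:1 1:1  a_10=4
n=12: 1·12 2·6 3·4 4·3 6·2 12·1  f→[1+1+1+1+1+1]=6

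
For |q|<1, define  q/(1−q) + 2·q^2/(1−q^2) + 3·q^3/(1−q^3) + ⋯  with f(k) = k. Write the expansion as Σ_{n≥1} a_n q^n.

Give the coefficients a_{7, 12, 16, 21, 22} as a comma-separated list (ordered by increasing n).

d|7:{7,1}  Σf=7+1=8
d|12:{1,2,3,4,6,12}  Σf=1+2+3+4+6+12=28
q^16  k|16↦f(k): 1:1 2:2 4:4 8:8 16:16  a_16=31
q^21  k|21↦f(k): 21:21 7:7 3:3 1:1  a_21=32
d|22:{1,2,11,22}  Σf=1+2+11+22=36

8, 28, 31, 32, 36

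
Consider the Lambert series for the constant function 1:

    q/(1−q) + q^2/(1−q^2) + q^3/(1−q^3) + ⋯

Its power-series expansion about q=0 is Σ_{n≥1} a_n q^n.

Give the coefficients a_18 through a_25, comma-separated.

n=18: 18·1 9·2 6·3 3·6 2·9 1·18  f→[1+1+1+1+1+1]=6
d|19:{1,19}  Σf=1+1=2
d|20:{20,10,5,4,2,1}  Σf=1+1+1+1+1+1=6
n=21: 21·1 7·3 3·7 1·21  f→[1+1+1+1]=4
d|22:{22,11,2,1}  Σf=1+1+1+1=4
d|23:{1,23}  Σf=1+1=2
q^24  k|24↦f(k): 1:1 2:1 3:1 4:1 6:1 8:1 12:1 24:1  a_24=8
q^25  k|25↦f(k): 25:1 5:1 1:1  a_25=3

6, 2, 6, 4, 4, 2, 8, 3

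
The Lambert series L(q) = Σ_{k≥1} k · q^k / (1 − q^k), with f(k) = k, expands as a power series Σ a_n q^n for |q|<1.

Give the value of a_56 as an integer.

a_56 = 120

q^56  k|56↦f(k): 1:1 2:2 4:4 7:7 8:8 14:14 28:28 56:56  a_56=120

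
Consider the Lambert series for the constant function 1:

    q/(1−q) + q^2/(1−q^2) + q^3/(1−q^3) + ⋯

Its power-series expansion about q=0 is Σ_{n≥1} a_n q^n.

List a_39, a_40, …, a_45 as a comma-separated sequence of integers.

[q^39] f(1)=1,f(3)=1,f(13)=1,f(39)=1 ⇒ 4
d|40:{1,2,4,5,8,10,20,40}  Σf=1+1+1+1+1+1+1+1=8
q^41  k|41↦f(k): 41:1 1:1  a_41=2
[q^42] f(42)=1,f(21)=1,f(14)=1,f(7)=1,f(6)=1,f(3)=1,f(2)=1,f(1)=1 ⇒ 8
[q^43] f(1)=1,f(43)=1 ⇒ 2
[q^44] f(1)=1,f(2)=1,f(4)=1,f(11)=1,f(22)=1,f(44)=1 ⇒ 6
[q^45] f(45)=1,f(15)=1,f(9)=1,f(5)=1,f(3)=1,f(1)=1 ⇒ 6

4, 8, 2, 8, 2, 6, 6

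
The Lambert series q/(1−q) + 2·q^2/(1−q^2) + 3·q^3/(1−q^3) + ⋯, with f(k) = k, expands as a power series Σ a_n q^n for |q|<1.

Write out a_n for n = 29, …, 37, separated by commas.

q^29  k|29↦f(k): 29:29 1:1  a_29=30
d|30:{1,2,3,5,6,10,15,30}  Σf=1+2+3+5+6+10+15+30=72
[q^31] f(31)=31,f(1)=1 ⇒ 32
q^32  k|32↦f(k): 32:32 16:16 8:8 4:4 2:2 1:1  a_32=63
n=33: 1·33 3·11 11·3 33·1  f→[1+3+11+33]=48
q^34  k|34↦f(k): 34:34 17:17 2:2 1:1  a_34=54
d|35:{1,5,7,35}  Σf=1+5+7+35=48
[q^36] f(1)=1,f(2)=2,f(3)=3,f(4)=4,f(6)=6,f(9)=9,f(12)=12,f(18)=18,f(36)=36 ⇒ 91
d|37:{37,1}  Σf=37+1=38

30, 72, 32, 63, 48, 54, 48, 91, 38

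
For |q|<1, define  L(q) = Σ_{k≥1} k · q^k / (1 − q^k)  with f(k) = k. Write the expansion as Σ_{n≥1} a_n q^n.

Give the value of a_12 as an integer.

n=12: 12·1 6·2 4·3 3·4 2·6 1·12  f→[12+6+4+3+2+1]=28

a_12 = 28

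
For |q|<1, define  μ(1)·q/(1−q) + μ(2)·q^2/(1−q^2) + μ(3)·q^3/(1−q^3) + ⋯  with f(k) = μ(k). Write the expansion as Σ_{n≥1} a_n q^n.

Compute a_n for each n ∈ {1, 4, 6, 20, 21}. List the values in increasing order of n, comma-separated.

1, 0, 0, 0, 0

[q^1] μ(1)=1 ⇒ 1
[q^4] μ(1)=1,μ(2)=-1,μ(4)=0 ⇒ 0
q^6  k|6↦μ(k): 1:1 2:-1 3:-1 6:1  a_6=0
[q^20] μ(20)=0,μ(10)=1,μ(5)=-1,μ(4)=0,μ(2)=-1,μ(1)=1 ⇒ 0
[q^21] μ(1)=1,μ(3)=-1,μ(7)=-1,μ(21)=1 ⇒ 0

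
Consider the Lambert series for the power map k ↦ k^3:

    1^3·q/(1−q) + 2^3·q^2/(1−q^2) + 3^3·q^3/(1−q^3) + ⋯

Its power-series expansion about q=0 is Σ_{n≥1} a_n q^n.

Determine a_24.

a_24 = 16380

[q^24] f(1)=1,f(2)=8,f(3)=27,f(4)=64,f(6)=216,f(8)=512,f(12)=1728,f(24)=13824 ⇒ 16380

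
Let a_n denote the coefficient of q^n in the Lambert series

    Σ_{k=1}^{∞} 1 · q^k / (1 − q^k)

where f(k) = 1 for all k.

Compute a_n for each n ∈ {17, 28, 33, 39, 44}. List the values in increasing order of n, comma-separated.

d|17:{1,17}  Σf=1+1=2
d|28:{1,2,4,7,14,28}  Σf=1+1+1+1+1+1=6
n=33: 33·1 11·3 3·11 1·33  f→[1+1+1+1]=4
d|39:{1,3,13,39}  Σf=1+1+1+1=4
[q^44] f(44)=1,f(22)=1,f(11)=1,f(4)=1,f(2)=1,f(1)=1 ⇒ 6

2, 6, 4, 4, 6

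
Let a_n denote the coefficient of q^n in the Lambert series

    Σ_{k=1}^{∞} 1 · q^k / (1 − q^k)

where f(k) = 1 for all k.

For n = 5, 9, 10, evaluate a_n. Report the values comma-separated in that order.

2, 3, 4

n=5: 5·1 1·5  f→[1+1]=2
q^9  k|9↦f(k): 1:1 3:1 9:1  a_9=3
n=10: 10·1 5·2 2·5 1·10  f→[1+1+1+1]=4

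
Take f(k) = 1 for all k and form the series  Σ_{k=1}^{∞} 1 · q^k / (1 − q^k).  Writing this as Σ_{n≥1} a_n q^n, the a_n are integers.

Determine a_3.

a_3 = 2

d|3:{3,1}  Σf=1+1=2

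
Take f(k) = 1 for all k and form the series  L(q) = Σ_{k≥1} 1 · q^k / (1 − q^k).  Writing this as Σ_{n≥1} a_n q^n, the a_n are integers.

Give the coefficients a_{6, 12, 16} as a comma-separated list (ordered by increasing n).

4, 6, 5

[q^6] f(6)=1,f(3)=1,f(2)=1,f(1)=1 ⇒ 4
d|12:{1,2,3,4,6,12}  Σf=1+1+1+1+1+1=6
d|16:{1,2,4,8,16}  Σf=1+1+1+1+1=5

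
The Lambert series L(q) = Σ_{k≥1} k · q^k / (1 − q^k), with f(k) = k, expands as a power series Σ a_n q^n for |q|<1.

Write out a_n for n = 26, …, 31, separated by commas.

42, 40, 56, 30, 72, 32

n=26: 26·1 13·2 2·13 1·26  f→[26+13+2+1]=42
d|27:{1,3,9,27}  Σf=1+3+9+27=40
[q^28] f(28)=28,f(14)=14,f(7)=7,f(4)=4,f(2)=2,f(1)=1 ⇒ 56
d|29:{29,1}  Σf=29+1=30
[q^30] f(30)=30,f(15)=15,f(10)=10,f(6)=6,f(5)=5,f(3)=3,f(2)=2,f(1)=1 ⇒ 72
[q^31] f(1)=1,f(31)=31 ⇒ 32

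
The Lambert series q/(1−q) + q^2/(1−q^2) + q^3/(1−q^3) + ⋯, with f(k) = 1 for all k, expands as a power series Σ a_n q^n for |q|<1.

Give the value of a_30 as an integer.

a_30 = 8

[q^30] f(1)=1,f(2)=1,f(3)=1,f(5)=1,f(6)=1,f(10)=1,f(15)=1,f(30)=1 ⇒ 8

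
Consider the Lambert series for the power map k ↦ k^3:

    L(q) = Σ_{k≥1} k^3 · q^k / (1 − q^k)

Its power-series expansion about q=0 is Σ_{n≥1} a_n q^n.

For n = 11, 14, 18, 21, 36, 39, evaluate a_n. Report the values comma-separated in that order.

n=11: 1·11 11·1  f→[1+1331]=1332
[q^14] f(1)=1,f(2)=8,f(7)=343,f(14)=2744 ⇒ 3096
[q^18] f(18)=5832,f(9)=729,f(6)=216,f(3)=27,f(2)=8,f(1)=1 ⇒ 6813
n=21: 1·21 3·7 7·3 21·1  f→[1+27+343+9261]=9632
d|36:{36,18,12,9,6,4,3,2,1}  Σf=46656+5832+1728+729+216+64+27+8+1=55261
d|39:{1,3,13,39}  Σf=1+27+2197+59319=61544

1332, 3096, 6813, 9632, 55261, 61544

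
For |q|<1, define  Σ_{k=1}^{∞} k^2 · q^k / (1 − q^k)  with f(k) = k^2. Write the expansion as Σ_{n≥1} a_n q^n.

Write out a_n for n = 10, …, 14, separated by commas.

130, 122, 210, 170, 250

n=10: 10·1 5·2 2·5 1·10  f→[100+25+4+1]=130
d|11:{1,11}  Σf=1+121=122
[q^12] f(12)=144,f(6)=36,f(4)=16,f(3)=9,f(2)=4,f(1)=1 ⇒ 210
n=13: 13·1 1·13  f→[169+1]=170
d|14:{1,2,7,14}  Σf=1+4+49+196=250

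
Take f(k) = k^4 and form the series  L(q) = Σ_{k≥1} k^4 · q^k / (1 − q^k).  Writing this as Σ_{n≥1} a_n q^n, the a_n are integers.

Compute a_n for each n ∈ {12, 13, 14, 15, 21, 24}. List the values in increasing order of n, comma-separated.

22386, 28562, 40834, 51332, 196964, 358258

[q^12] f(1)=1,f(2)=16,f(3)=81,f(4)=256,f(6)=1296,f(12)=20736 ⇒ 22386
d|13:{13,1}  Σf=28561+1=28562
[q^14] f(14)=38416,f(7)=2401,f(2)=16,f(1)=1 ⇒ 40834
q^15  k|15↦f(k): 15:50625 5:625 3:81 1:1  a_15=51332
d|21:{21,7,3,1}  Σf=194481+2401+81+1=196964
q^24  k|24↦f(k): 1:1 2:16 3:81 4:256 6:1296 8:4096 12:20736 24:331776  a_24=358258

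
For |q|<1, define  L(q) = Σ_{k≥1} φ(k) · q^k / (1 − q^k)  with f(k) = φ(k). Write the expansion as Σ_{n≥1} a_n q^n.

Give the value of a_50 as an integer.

q^50  k|50↦φ(k): 50:20 25:20 10:4 5:4 2:1 1:1  a_50=50

a_50 = 50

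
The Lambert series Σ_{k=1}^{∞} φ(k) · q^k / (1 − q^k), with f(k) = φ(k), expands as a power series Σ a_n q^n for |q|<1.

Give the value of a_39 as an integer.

q^39  k|39↦φ(k): 1:1 3:2 13:12 39:24  a_39=39

a_39 = 39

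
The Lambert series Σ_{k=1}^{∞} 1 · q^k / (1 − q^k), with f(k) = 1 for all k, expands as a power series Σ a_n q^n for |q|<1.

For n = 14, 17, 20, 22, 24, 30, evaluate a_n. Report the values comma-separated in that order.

4, 2, 6, 4, 8, 8

n=14: 14·1 7·2 2·7 1·14  f→[1+1+1+1]=4
n=17: 1·17 17·1  f→[1+1]=2
d|20:{20,10,5,4,2,1}  Σf=1+1+1+1+1+1=6
q^22  k|22↦f(k): 1:1 2:1 11:1 22:1  a_22=4
d|24:{24,12,8,6,4,3,2,1}  Σf=1+1+1+1+1+1+1+1=8
[q^30] f(1)=1,f(2)=1,f(3)=1,f(5)=1,f(6)=1,f(10)=1,f(15)=1,f(30)=1 ⇒ 8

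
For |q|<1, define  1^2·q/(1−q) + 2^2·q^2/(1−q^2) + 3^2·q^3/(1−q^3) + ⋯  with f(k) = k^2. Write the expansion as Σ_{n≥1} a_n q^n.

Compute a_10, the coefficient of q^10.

d|10:{1,2,5,10}  Σf=1+4+25+100=130

a_10 = 130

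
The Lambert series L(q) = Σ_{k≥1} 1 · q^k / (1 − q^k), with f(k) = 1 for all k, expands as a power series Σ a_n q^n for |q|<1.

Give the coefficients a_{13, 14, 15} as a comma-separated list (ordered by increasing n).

2, 4, 4

q^13  k|13↦f(k): 1:1 13:1  a_13=2
n=14: 1·14 2·7 7·2 14·1  f→[1+1+1+1]=4
q^15  k|15↦f(k): 1:1 3:1 5:1 15:1  a_15=4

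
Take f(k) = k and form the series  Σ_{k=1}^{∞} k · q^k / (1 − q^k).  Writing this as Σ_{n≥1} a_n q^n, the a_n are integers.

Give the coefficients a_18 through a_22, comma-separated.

d|18:{18,9,6,3,2,1}  Σf=18+9+6+3+2+1=39
[q^19] f(19)=19,f(1)=1 ⇒ 20
d|20:{1,2,4,5,10,20}  Σf=1+2+4+5+10+20=42
n=21: 21·1 7·3 3·7 1·21  f→[21+7+3+1]=32
d|22:{1,2,11,22}  Σf=1+2+11+22=36

39, 20, 42, 32, 36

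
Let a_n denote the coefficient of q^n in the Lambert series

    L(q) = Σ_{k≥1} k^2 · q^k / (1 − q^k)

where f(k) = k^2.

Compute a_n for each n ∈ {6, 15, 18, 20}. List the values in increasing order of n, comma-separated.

50, 260, 455, 546

n=6: 6·1 3·2 2·3 1·6  f→[36+9+4+1]=50
n=15: 15·1 5·3 3·5 1·15  f→[225+25+9+1]=260
d|18:{18,9,6,3,2,1}  Σf=324+81+36+9+4+1=455
q^20  k|20↦f(k): 20:400 10:100 5:25 4:16 2:4 1:1  a_20=546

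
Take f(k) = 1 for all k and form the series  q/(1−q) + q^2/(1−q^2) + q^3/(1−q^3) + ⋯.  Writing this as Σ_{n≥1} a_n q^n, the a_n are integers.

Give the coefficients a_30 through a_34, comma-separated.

8, 2, 6, 4, 4

q^30  k|30↦f(k): 30:1 15:1 10:1 6:1 5:1 3:1 2:1 1:1  a_30=8
q^31  k|31↦f(k): 1:1 31:1  a_31=2
d|32:{32,16,8,4,2,1}  Σf=1+1+1+1+1+1=6
d|33:{1,3,11,33}  Σf=1+1+1+1=4
q^34  k|34↦f(k): 34:1 17:1 2:1 1:1  a_34=4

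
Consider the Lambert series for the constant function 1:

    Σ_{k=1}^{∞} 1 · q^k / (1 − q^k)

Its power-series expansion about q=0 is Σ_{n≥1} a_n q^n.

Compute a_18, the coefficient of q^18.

a_18 = 6

q^18  k|18↦f(k): 18:1 9:1 6:1 3:1 2:1 1:1  a_18=6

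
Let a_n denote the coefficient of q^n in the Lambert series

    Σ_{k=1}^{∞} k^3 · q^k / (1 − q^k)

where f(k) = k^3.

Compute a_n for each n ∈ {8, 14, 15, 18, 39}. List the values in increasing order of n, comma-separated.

585, 3096, 3528, 6813, 61544

[q^8] f(8)=512,f(4)=64,f(2)=8,f(1)=1 ⇒ 585
q^14  k|14↦f(k): 1:1 2:8 7:343 14:2744  a_14=3096
n=15: 1·15 3·5 5·3 15·1  f→[1+27+125+3375]=3528
q^18  k|18↦f(k): 1:1 2:8 3:27 6:216 9:729 18:5832  a_18=6813
n=39: 1·39 3·13 13·3 39·1  f→[1+27+2197+59319]=61544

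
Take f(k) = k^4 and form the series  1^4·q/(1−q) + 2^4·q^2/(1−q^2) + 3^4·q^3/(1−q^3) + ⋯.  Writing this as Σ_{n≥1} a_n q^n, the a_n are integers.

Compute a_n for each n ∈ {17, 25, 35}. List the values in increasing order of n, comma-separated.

83522, 391251, 1503652

[q^17] f(17)=83521,f(1)=1 ⇒ 83522
[q^25] f(1)=1,f(5)=625,f(25)=390625 ⇒ 391251
[q^35] f(35)=1500625,f(7)=2401,f(5)=625,f(1)=1 ⇒ 1503652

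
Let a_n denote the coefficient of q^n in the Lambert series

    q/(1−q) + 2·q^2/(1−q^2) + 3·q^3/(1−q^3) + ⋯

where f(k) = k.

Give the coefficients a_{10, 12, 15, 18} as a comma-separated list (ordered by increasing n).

18, 28, 24, 39

n=10: 10·1 5·2 2·5 1·10  f→[10+5+2+1]=18
n=12: 1·12 2·6 3·4 4·3 6·2 12·1  f→[1+2+3+4+6+12]=28
d|15:{15,5,3,1}  Σf=15+5+3+1=24
d|18:{1,2,3,6,9,18}  Σf=1+2+3+6+9+18=39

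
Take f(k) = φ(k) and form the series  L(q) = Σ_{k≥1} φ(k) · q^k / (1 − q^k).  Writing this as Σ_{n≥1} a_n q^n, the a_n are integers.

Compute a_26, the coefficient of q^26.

d|26:{1,2,13,26}  Σφ=1+1+12+12=26

a_26 = 26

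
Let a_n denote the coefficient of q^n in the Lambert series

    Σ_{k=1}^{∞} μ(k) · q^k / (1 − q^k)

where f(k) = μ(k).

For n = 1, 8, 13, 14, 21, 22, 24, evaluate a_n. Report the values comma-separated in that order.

n=1: 1·1  μ→[1]=1
q^8  k|8↦μ(k): 1:1 2:-1 4:0 8:0  a_8=0
d|13:{13,1}  Σμ=(-1)+1=0
[q^14] μ(1)=1,μ(2)=-1,μ(7)=-1,μ(14)=1 ⇒ 0
q^21  k|21↦μ(k): 21:1 7:-1 3:-1 1:1  a_21=0
n=22: 22·1 11·2 2·11 1·22  μ→[1+(-1)+(-1)+1]=0
d|24:{24,12,8,6,4,3,2,1}  Σμ=0+0+0+1+0+(-1)+(-1)+1=0

1, 0, 0, 0, 0, 0, 0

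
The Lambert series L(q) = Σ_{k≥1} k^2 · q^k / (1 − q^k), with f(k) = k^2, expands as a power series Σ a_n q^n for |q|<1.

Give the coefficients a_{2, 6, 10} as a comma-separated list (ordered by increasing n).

5, 50, 130

q^2  k|2↦f(k): 2:4 1:1  a_2=5
q^6  k|6↦f(k): 1:1 2:4 3:9 6:36  a_6=50
q^10  k|10↦f(k): 10:100 5:25 2:4 1:1  a_10=130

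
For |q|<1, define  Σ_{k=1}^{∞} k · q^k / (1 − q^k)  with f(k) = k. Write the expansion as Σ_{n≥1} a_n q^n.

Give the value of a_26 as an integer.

q^26  k|26↦f(k): 26:26 13:13 2:2 1:1  a_26=42

a_26 = 42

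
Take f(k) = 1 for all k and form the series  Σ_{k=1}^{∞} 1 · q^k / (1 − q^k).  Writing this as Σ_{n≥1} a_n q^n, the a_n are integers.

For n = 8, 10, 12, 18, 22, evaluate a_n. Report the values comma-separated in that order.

4, 4, 6, 6, 4

[q^8] f(8)=1,f(4)=1,f(2)=1,f(1)=1 ⇒ 4
n=10: 1·10 2·5 5·2 10·1  f→[1+1+1+1]=4
d|12:{12,6,4,3,2,1}  Σf=1+1+1+1+1+1=6
q^18  k|18↦f(k): 1:1 2:1 3:1 6:1 9:1 18:1  a_18=6
q^22  k|22↦f(k): 22:1 11:1 2:1 1:1  a_22=4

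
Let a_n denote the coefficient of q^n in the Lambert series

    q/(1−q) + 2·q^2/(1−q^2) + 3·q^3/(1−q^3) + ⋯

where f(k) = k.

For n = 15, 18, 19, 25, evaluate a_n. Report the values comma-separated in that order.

[q^15] f(15)=15,f(5)=5,f(3)=3,f(1)=1 ⇒ 24
d|18:{18,9,6,3,2,1}  Σf=18+9+6+3+2+1=39
[q^19] f(1)=1,f(19)=19 ⇒ 20
d|25:{1,5,25}  Σf=1+5+25=31

24, 39, 20, 31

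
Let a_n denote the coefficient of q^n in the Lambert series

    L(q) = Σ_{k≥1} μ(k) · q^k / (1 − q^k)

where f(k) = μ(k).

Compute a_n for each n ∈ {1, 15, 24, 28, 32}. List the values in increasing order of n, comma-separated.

n=1: 1·1  μ→[1]=1
d|15:{15,5,3,1}  Σμ=1+(-1)+(-1)+1=0
n=24: 1·24 2·12 3·8 4·6 6·4 8·3 12·2 24·1  μ→[1+(-1)+(-1)+0+1+0+0+0]=0
q^28  k|28↦μ(k): 28:0 14:1 7:-1 4:0 2:-1 1:1  a_28=0
[q^32] μ(32)=0,μ(16)=0,μ(8)=0,μ(4)=0,μ(2)=-1,μ(1)=1 ⇒ 0

1, 0, 0, 0, 0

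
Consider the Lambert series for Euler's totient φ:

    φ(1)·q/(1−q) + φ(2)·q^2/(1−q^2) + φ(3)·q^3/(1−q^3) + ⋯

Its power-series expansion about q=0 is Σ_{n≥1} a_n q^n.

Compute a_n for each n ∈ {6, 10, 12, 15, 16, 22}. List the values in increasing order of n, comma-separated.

n=6: 6·1 3·2 2·3 1·6  φ→[2+2+1+1]=6
[q^10] φ(1)=1,φ(2)=1,φ(5)=4,φ(10)=4 ⇒ 10
d|12:{1,2,3,4,6,12}  Σφ=1+1+2+2+2+4=12
n=15: 15·1 5·3 3·5 1·15  φ→[8+4+2+1]=15
d|16:{1,2,4,8,16}  Σφ=1+1+2+4+8=16
[q^22] φ(1)=1,φ(2)=1,φ(11)=10,φ(22)=10 ⇒ 22

6, 10, 12, 15, 16, 22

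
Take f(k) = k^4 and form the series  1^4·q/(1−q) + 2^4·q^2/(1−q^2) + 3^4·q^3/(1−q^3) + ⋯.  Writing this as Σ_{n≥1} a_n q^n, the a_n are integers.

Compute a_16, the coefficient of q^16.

n=16: 16·1 8·2 4·4 2·8 1·16  f→[65536+4096+256+16+1]=69905

a_16 = 69905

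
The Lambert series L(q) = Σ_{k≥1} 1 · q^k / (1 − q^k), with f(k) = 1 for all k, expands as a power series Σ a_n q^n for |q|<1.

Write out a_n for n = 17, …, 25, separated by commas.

d|17:{17,1}  Σf=1+1=2
d|18:{18,9,6,3,2,1}  Σf=1+1+1+1+1+1=6
[q^19] f(1)=1,f(19)=1 ⇒ 2
q^20  k|20↦f(k): 20:1 10:1 5:1 4:1 2:1 1:1  a_20=6
n=21: 1·21 3·7 7·3 21·1  f→[1+1+1+1]=4
[q^22] f(1)=1,f(2)=1,f(11)=1,f(22)=1 ⇒ 4
q^23  k|23↦f(k): 1:1 23:1  a_23=2
d|24:{24,12,8,6,4,3,2,1}  Σf=1+1+1+1+1+1+1+1=8
n=25: 1·25 5·5 25·1  f→[1+1+1]=3

2, 6, 2, 6, 4, 4, 2, 8, 3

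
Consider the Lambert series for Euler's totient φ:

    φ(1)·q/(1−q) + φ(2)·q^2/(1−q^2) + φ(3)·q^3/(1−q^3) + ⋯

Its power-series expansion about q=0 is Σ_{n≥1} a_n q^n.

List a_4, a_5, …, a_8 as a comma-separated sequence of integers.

[q^4] φ(4)=2,φ(2)=1,φ(1)=1 ⇒ 4
q^5  k|5↦φ(k): 1:1 5:4  a_5=5
[q^6] φ(6)=2,φ(3)=2,φ(2)=1,φ(1)=1 ⇒ 6
q^7  k|7↦φ(k): 1:1 7:6  a_7=7
n=8: 1·8 2·4 4·2 8·1  φ→[1+1+2+4]=8

4, 5, 6, 7, 8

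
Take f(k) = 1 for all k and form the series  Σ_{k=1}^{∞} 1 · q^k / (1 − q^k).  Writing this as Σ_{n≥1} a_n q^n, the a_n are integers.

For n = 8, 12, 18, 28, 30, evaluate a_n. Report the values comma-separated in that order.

4, 6, 6, 6, 8

q^8  k|8↦f(k): 1:1 2:1 4:1 8:1  a_8=4
n=12: 1·12 2·6 3·4 4·3 6·2 12·1  f→[1+1+1+1+1+1]=6
n=18: 18·1 9·2 6·3 3·6 2·9 1·18  f→[1+1+1+1+1+1]=6
[q^28] f(1)=1,f(2)=1,f(4)=1,f(7)=1,f(14)=1,f(28)=1 ⇒ 6
n=30: 1·30 2·15 3·10 5·6 6·5 10·3 15·2 30·1  f→[1+1+1+1+1+1+1+1]=8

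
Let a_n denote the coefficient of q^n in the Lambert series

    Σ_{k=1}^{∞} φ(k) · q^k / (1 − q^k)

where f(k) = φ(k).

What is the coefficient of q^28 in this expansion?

d|28:{1,2,4,7,14,28}  Σφ=1+1+2+6+6+12=28

a_28 = 28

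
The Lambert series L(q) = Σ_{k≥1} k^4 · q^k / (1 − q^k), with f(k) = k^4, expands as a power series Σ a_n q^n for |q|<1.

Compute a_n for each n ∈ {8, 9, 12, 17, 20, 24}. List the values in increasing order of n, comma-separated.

4369, 6643, 22386, 83522, 170898, 358258

d|8:{8,4,2,1}  Σf=4096+256+16+1=4369
[q^9] f(9)=6561,f(3)=81,f(1)=1 ⇒ 6643
n=12: 1·12 2·6 3·4 4·3 6·2 12·1  f→[1+16+81+256+1296+20736]=22386
d|17:{17,1}  Σf=83521+1=83522
d|20:{20,10,5,4,2,1}  Σf=160000+10000+625+256+16+1=170898
n=24: 1·24 2·12 3·8 4·6 6·4 8·3 12·2 24·1  f→[1+16+81+256+1296+4096+20736+331776]=358258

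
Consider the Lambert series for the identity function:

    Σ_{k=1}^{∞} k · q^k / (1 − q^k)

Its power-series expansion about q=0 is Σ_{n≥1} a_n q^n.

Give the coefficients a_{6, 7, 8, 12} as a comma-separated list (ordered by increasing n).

d|6:{1,2,3,6}  Σf=1+2+3+6=12
q^7  k|7↦f(k): 7:7 1:1  a_7=8
[q^8] f(1)=1,f(2)=2,f(4)=4,f(8)=8 ⇒ 15
d|12:{1,2,3,4,6,12}  Σf=1+2+3+4+6+12=28

12, 8, 15, 28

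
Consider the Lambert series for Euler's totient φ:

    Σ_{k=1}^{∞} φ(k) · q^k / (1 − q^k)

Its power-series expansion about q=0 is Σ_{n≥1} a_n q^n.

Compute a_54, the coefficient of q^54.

n=54: 1·54 2·27 3·18 6·9 9·6 18·3 27·2 54·1  φ→[1+1+2+2+6+6+18+18]=54

a_54 = 54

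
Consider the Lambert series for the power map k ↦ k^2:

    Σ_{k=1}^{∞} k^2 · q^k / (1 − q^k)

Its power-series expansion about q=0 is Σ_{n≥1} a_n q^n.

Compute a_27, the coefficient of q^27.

a_27 = 820

[q^27] f(1)=1,f(3)=9,f(9)=81,f(27)=729 ⇒ 820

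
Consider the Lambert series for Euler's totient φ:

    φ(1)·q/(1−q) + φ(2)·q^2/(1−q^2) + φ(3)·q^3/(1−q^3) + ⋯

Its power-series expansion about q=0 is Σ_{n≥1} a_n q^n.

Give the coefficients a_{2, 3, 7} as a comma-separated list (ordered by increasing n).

d|2:{2,1}  Σφ=1+1=2
n=3: 3·1 1·3  φ→[2+1]=3
q^7  k|7↦φ(k): 1:1 7:6  a_7=7

2, 3, 7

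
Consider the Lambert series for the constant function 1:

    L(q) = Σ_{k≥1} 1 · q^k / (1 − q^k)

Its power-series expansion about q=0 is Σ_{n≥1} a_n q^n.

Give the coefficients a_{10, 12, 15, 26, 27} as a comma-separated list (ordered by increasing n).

4, 6, 4, 4, 4

q^10  k|10↦f(k): 1:1 2:1 5:1 10:1  a_10=4
n=12: 12·1 6·2 4·3 3·4 2·6 1·12  f→[1+1+1+1+1+1]=6
[q^15] f(15)=1,f(5)=1,f(3)=1,f(1)=1 ⇒ 4
q^26  k|26↦f(k): 26:1 13:1 2:1 1:1  a_26=4
q^27  k|27↦f(k): 1:1 3:1 9:1 27:1  a_27=4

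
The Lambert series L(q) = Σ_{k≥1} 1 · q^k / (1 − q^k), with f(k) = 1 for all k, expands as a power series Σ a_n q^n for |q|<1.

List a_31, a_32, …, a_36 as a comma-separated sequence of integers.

[q^31] f(31)=1,f(1)=1 ⇒ 2
d|32:{32,16,8,4,2,1}  Σf=1+1+1+1+1+1=6
q^33  k|33↦f(k): 1:1 3:1 11:1 33:1  a_33=4
[q^34] f(34)=1,f(17)=1,f(2)=1,f(1)=1 ⇒ 4
n=35: 1·35 5·7 7·5 35·1  f→[1+1+1+1]=4
d|36:{1,2,3,4,6,9,12,18,36}  Σf=1+1+1+1+1+1+1+1+1=9

2, 6, 4, 4, 4, 9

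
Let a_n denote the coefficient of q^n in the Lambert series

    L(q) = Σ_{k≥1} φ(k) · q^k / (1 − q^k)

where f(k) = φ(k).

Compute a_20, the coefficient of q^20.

q^20  k|20↦φ(k): 20:8 10:4 5:4 4:2 2:1 1:1  a_20=20

a_20 = 20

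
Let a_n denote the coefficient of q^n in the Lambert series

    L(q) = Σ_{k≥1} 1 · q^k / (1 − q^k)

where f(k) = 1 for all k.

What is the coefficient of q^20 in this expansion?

a_20 = 6

n=20: 20·1 10·2 5·4 4·5 2·10 1·20  f→[1+1+1+1+1+1]=6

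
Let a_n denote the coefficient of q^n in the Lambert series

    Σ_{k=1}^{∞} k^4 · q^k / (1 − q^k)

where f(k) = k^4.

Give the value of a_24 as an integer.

d|24:{1,2,3,4,6,8,12,24}  Σf=1+16+81+256+1296+4096+20736+331776=358258

a_24 = 358258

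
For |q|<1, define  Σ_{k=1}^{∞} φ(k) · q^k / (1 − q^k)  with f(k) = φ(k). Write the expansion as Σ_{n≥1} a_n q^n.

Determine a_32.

d|32:{1,2,4,8,16,32}  Σφ=1+1+2+4+8+16=32

a_32 = 32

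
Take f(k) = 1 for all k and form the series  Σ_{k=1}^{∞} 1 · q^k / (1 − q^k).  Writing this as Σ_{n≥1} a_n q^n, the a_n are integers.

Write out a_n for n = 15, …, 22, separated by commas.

4, 5, 2, 6, 2, 6, 4, 4

q^15  k|15↦f(k): 1:1 3:1 5:1 15:1  a_15=4
[q^16] f(16)=1,f(8)=1,f(4)=1,f(2)=1,f(1)=1 ⇒ 5
[q^17] f(1)=1,f(17)=1 ⇒ 2
q^18  k|18↦f(k): 1:1 2:1 3:1 6:1 9:1 18:1  a_18=6
d|19:{1,19}  Σf=1+1=2
n=20: 1·20 2·10 4·5 5·4 10·2 20·1  f→[1+1+1+1+1+1]=6
[q^21] f(21)=1,f(7)=1,f(3)=1,f(1)=1 ⇒ 4
n=22: 22·1 11·2 2·11 1·22  f→[1+1+1+1]=4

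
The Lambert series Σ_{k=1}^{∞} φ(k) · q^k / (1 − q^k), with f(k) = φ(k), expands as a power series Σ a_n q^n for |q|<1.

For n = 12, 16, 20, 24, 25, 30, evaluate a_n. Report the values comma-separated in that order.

q^12  k|12↦φ(k): 1:1 2:1 3:2 4:2 6:2 12:4  a_12=12
[q^16] φ(1)=1,φ(2)=1,φ(4)=2,φ(8)=4,φ(16)=8 ⇒ 16
d|20:{1,2,4,5,10,20}  Σφ=1+1+2+4+4+8=20
q^24  k|24↦φ(k): 24:8 12:4 8:4 6:2 4:2 3:2 2:1 1:1  a_24=24
[q^25] φ(25)=20,φ(5)=4,φ(1)=1 ⇒ 25
d|30:{30,15,10,6,5,3,2,1}  Σφ=8+8+4+2+4+2+1+1=30

12, 16, 20, 24, 25, 30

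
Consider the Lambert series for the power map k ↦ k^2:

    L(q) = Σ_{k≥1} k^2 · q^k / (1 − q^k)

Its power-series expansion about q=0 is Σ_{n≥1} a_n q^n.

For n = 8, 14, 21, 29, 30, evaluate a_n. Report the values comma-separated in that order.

n=8: 8·1 4·2 2·4 1·8  f→[64+16+4+1]=85
q^14  k|14↦f(k): 14:196 7:49 2:4 1:1  a_14=250
[q^21] f(1)=1,f(3)=9,f(7)=49,f(21)=441 ⇒ 500
[q^29] f(1)=1,f(29)=841 ⇒ 842
q^30  k|30↦f(k): 1:1 2:4 3:9 5:25 6:36 10:100 15:225 30:900  a_30=1300

85, 250, 500, 842, 1300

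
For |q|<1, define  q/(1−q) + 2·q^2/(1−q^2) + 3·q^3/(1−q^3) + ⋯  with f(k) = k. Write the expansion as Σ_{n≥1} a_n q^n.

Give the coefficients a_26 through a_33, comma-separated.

[q^26] f(26)=26,f(13)=13,f(2)=2,f(1)=1 ⇒ 42
[q^27] f(1)=1,f(3)=3,f(9)=9,f(27)=27 ⇒ 40
d|28:{28,14,7,4,2,1}  Σf=28+14+7+4+2+1=56
n=29: 29·1 1·29  f→[29+1]=30
n=30: 30·1 15·2 10·3 6·5 5·6 3·10 2·15 1·30  f→[30+15+10+6+5+3+2+1]=72
[q^31] f(31)=31,f(1)=1 ⇒ 32
q^32  k|32↦f(k): 1:1 2:2 4:4 8:8 16:16 32:32  a_32=63
[q^33] f(33)=33,f(11)=11,f(3)=3,f(1)=1 ⇒ 48

42, 40, 56, 30, 72, 32, 63, 48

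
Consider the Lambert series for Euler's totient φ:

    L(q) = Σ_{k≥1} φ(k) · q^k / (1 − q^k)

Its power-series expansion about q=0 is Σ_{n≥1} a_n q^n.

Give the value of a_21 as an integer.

n=21: 21·1 7·3 3·7 1·21  φ→[12+6+2+1]=21

a_21 = 21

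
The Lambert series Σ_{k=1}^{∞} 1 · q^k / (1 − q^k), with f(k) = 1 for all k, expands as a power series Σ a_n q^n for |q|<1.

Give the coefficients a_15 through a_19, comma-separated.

d|15:{1,3,5,15}  Σf=1+1+1+1=4
n=16: 16·1 8·2 4·4 2·8 1·16  f→[1+1+1+1+1]=5
q^17  k|17↦f(k): 1:1 17:1  a_17=2
d|18:{1,2,3,6,9,18}  Σf=1+1+1+1+1+1=6
d|19:{19,1}  Σf=1+1=2

4, 5, 2, 6, 2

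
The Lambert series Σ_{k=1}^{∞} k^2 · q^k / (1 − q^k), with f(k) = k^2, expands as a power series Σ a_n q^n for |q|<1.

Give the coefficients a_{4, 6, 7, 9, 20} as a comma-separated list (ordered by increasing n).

21, 50, 50, 91, 546

n=4: 1·4 2·2 4·1  f→[1+4+16]=21
d|6:{1,2,3,6}  Σf=1+4+9+36=50
q^7  k|7↦f(k): 1:1 7:49  a_7=50
n=9: 1·9 3·3 9·1  f→[1+9+81]=91
d|20:{1,2,4,5,10,20}  Σf=1+4+16+25+100+400=546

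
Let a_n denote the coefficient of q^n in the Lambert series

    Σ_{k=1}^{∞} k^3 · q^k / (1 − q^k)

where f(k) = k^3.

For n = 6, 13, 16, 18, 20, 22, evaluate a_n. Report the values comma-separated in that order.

q^6  k|6↦f(k): 6:216 3:27 2:8 1:1  a_6=252
d|13:{13,1}  Σf=2197+1=2198
n=16: 16·1 8·2 4·4 2·8 1·16  f→[4096+512+64+8+1]=4681
n=18: 18·1 9·2 6·3 3·6 2·9 1·18  f→[5832+729+216+27+8+1]=6813
d|20:{1,2,4,5,10,20}  Σf=1+8+64+125+1000+8000=9198
d|22:{22,11,2,1}  Σf=10648+1331+8+1=11988

252, 2198, 4681, 6813, 9198, 11988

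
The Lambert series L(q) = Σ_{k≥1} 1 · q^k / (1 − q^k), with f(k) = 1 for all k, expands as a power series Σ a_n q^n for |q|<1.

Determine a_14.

d|14:{14,7,2,1}  Σf=1+1+1+1=4

a_14 = 4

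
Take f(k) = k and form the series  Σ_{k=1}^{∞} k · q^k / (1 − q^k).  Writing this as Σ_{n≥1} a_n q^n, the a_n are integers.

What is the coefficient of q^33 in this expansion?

n=33: 33·1 11·3 3·11 1·33  f→[33+11+3+1]=48

a_33 = 48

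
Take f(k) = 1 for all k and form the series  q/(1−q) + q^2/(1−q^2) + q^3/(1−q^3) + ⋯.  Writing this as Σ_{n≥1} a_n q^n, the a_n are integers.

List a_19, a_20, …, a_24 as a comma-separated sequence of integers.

2, 6, 4, 4, 2, 8

d|19:{1,19}  Σf=1+1=2
n=20: 20·1 10·2 5·4 4·5 2·10 1·20  f→[1+1+1+1+1+1]=6
n=21: 1·21 3·7 7·3 21·1  f→[1+1+1+1]=4
d|22:{22,11,2,1}  Σf=1+1+1+1=4
[q^23] f(1)=1,f(23)=1 ⇒ 2
d|24:{1,2,3,4,6,8,12,24}  Σf=1+1+1+1+1+1+1+1=8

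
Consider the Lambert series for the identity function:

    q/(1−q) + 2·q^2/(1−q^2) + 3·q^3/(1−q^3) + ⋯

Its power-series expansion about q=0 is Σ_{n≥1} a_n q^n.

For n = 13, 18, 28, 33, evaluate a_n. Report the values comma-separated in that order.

14, 39, 56, 48

[q^13] f(1)=1,f(13)=13 ⇒ 14
q^18  k|18↦f(k): 18:18 9:9 6:6 3:3 2:2 1:1  a_18=39
q^28  k|28↦f(k): 28:28 14:14 7:7 4:4 2:2 1:1  a_28=56
q^33  k|33↦f(k): 33:33 11:11 3:3 1:1  a_33=48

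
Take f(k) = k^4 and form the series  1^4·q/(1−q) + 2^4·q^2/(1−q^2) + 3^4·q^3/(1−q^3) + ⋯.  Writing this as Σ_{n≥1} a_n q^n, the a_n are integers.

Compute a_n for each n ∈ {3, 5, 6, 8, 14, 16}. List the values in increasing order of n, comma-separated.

82, 626, 1394, 4369, 40834, 69905

n=3: 1·3 3·1  f→[1+81]=82
[q^5] f(5)=625,f(1)=1 ⇒ 626
d|6:{1,2,3,6}  Σf=1+16+81+1296=1394
n=8: 8·1 4·2 2·4 1·8  f→[4096+256+16+1]=4369
[q^14] f(1)=1,f(2)=16,f(7)=2401,f(14)=38416 ⇒ 40834
d|16:{1,2,4,8,16}  Σf=1+16+256+4096+65536=69905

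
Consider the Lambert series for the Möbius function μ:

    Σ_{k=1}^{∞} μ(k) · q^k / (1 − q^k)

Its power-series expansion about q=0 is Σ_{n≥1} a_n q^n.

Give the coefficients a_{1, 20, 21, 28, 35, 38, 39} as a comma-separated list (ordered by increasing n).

1, 0, 0, 0, 0, 0, 0

d|1:{1}  Σμ=1=1
q^20  k|20↦μ(k): 20:0 10:1 5:-1 4:0 2:-1 1:1  a_20=0
d|21:{1,3,7,21}  Σμ=1+(-1)+(-1)+1=0
n=28: 28·1 14·2 7·4 4·7 2·14 1·28  μ→[0+1+(-1)+0+(-1)+1]=0
[q^35] μ(35)=1,μ(7)=-1,μ(5)=-1,μ(1)=1 ⇒ 0
n=38: 1·38 2·19 19·2 38·1  μ→[1+(-1)+(-1)+1]=0
n=39: 39·1 13·3 3·13 1·39  μ→[1+(-1)+(-1)+1]=0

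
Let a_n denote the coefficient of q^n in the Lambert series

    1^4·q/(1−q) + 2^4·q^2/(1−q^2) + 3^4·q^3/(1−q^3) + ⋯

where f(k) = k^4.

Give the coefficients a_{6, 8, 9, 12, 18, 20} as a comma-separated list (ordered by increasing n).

1394, 4369, 6643, 22386, 112931, 170898

[q^6] f(1)=1,f(2)=16,f(3)=81,f(6)=1296 ⇒ 1394
d|8:{8,4,2,1}  Σf=4096+256+16+1=4369
d|9:{1,3,9}  Σf=1+81+6561=6643
n=12: 1·12 2·6 3·4 4·3 6·2 12·1  f→[1+16+81+256+1296+20736]=22386
q^18  k|18↦f(k): 1:1 2:16 3:81 6:1296 9:6561 18:104976  a_18=112931
q^20  k|20↦f(k): 1:1 2:16 4:256 5:625 10:10000 20:160000  a_20=170898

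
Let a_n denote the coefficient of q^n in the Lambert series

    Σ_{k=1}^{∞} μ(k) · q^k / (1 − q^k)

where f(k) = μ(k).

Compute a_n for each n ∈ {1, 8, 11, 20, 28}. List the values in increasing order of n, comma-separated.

n=1: 1·1  μ→[1]=1
q^8  k|8↦μ(k): 8:0 4:0 2:-1 1:1  a_8=0
[q^11] μ(1)=1,μ(11)=-1 ⇒ 0
n=20: 20·1 10·2 5·4 4·5 2·10 1·20  μ→[0+1+(-1)+0+(-1)+1]=0
n=28: 28·1 14·2 7·4 4·7 2·14 1·28  μ→[0+1+(-1)+0+(-1)+1]=0

1, 0, 0, 0, 0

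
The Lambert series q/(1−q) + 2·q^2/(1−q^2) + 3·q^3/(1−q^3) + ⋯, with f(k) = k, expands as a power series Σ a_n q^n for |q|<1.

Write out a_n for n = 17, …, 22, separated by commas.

18, 39, 20, 42, 32, 36

n=17: 17·1 1·17  f→[17+1]=18
q^18  k|18↦f(k): 1:1 2:2 3:3 6:6 9:9 18:18  a_18=39
d|19:{1,19}  Σf=1+19=20
[q^20] f(20)=20,f(10)=10,f(5)=5,f(4)=4,f(2)=2,f(1)=1 ⇒ 42
q^21  k|21↦f(k): 21:21 7:7 3:3 1:1  a_21=32
q^22  k|22↦f(k): 1:1 2:2 11:11 22:22  a_22=36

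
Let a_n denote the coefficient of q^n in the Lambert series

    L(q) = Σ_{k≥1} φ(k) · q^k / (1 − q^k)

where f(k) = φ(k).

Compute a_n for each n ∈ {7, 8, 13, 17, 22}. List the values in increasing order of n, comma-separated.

n=7: 7·1 1·7  φ→[6+1]=7
n=8: 1·8 2·4 4·2 8·1  φ→[1+1+2+4]=8
n=13: 1·13 13·1  φ→[1+12]=13
n=17: 17·1 1·17  φ→[16+1]=17
d|22:{1,2,11,22}  Σφ=1+1+10+10=22

7, 8, 13, 17, 22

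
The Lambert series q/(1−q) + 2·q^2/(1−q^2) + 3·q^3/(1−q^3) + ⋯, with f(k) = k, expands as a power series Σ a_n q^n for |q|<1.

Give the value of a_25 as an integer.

a_25 = 31

d|25:{1,5,25}  Σf=1+5+25=31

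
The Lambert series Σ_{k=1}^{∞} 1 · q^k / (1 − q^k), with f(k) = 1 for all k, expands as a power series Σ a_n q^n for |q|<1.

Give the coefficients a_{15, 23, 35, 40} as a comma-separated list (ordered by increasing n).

4, 2, 4, 8

[q^15] f(15)=1,f(5)=1,f(3)=1,f(1)=1 ⇒ 4
q^23  k|23↦f(k): 1:1 23:1  a_23=2
q^35  k|35↦f(k): 35:1 7:1 5:1 1:1  a_35=4
q^40  k|40↦f(k): 1:1 2:1 4:1 5:1 8:1 10:1 20:1 40:1  a_40=8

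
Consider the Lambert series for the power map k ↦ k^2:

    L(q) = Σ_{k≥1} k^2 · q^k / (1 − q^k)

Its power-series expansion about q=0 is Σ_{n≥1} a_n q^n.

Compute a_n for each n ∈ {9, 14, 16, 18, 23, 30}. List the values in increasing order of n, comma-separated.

91, 250, 341, 455, 530, 1300

n=9: 9·1 3·3 1·9  f→[81+9+1]=91
d|14:{14,7,2,1}  Σf=196+49+4+1=250
d|16:{1,2,4,8,16}  Σf=1+4+16+64+256=341
n=18: 18·1 9·2 6·3 3·6 2·9 1·18  f→[324+81+36+9+4+1]=455
q^23  k|23↦f(k): 23:529 1:1  a_23=530
[q^30] f(30)=900,f(15)=225,f(10)=100,f(6)=36,f(5)=25,f(3)=9,f(2)=4,f(1)=1 ⇒ 1300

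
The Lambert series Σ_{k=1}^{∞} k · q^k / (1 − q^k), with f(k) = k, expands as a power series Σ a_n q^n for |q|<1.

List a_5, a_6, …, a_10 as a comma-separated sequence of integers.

6, 12, 8, 15, 13, 18

n=5: 5·1 1·5  f→[5+1]=6
q^6  k|6↦f(k): 1:1 2:2 3:3 6:6  a_6=12
n=7: 7·1 1·7  f→[7+1]=8
d|8:{8,4,2,1}  Σf=8+4+2+1=15
[q^9] f(9)=9,f(3)=3,f(1)=1 ⇒ 13
q^10  k|10↦f(k): 10:10 5:5 2:2 1:1  a_10=18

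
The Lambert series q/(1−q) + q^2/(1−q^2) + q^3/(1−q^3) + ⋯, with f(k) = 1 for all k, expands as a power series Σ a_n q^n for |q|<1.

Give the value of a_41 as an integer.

a_41 = 2

n=41: 1·41 41·1  f→[1+1]=2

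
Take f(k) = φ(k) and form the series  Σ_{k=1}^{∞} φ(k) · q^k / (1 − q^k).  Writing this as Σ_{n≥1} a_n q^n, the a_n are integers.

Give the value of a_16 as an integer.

q^16  k|16↦φ(k): 1:1 2:1 4:2 8:4 16:8  a_16=16

a_16 = 16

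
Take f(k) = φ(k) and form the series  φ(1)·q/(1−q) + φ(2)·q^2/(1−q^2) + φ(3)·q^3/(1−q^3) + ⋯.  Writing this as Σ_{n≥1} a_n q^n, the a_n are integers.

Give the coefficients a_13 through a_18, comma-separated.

q^13  k|13↦φ(k): 13:12 1:1  a_13=13
d|14:{14,7,2,1}  Σφ=6+6+1+1=14
d|15:{15,5,3,1}  Σφ=8+4+2+1=15
n=16: 16·1 8·2 4·4 2·8 1·16  φ→[8+4+2+1+1]=16
q^17  k|17↦φ(k): 17:16 1:1  a_17=17
d|18:{1,2,3,6,9,18}  Σφ=1+1+2+2+6+6=18

13, 14, 15, 16, 17, 18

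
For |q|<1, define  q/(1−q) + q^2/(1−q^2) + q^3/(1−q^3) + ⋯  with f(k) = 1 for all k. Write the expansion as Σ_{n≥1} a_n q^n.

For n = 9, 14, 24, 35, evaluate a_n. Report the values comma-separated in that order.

n=9: 1·9 3·3 9·1  f→[1+1+1]=3
d|14:{14,7,2,1}  Σf=1+1+1+1=4
[q^24] f(24)=1,f(12)=1,f(8)=1,f(6)=1,f(4)=1,f(3)=1,f(2)=1,f(1)=1 ⇒ 8
d|35:{1,5,7,35}  Σf=1+1+1+1=4

3, 4, 8, 4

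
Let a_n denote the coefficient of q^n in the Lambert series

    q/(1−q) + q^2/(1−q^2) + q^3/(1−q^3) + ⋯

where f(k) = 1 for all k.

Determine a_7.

n=7: 7·1 1·7  f→[1+1]=2

a_7 = 2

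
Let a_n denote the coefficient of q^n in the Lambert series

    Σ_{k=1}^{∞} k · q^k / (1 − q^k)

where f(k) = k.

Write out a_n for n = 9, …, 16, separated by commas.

d|9:{9,3,1}  Σf=9+3+1=13
q^10  k|10↦f(k): 10:10 5:5 2:2 1:1  a_10=18
d|11:{11,1}  Σf=11+1=12
[q^12] f(1)=1,f(2)=2,f(3)=3,f(4)=4,f(6)=6,f(12)=12 ⇒ 28
[q^13] f(13)=13,f(1)=1 ⇒ 14
n=14: 14·1 7·2 2·7 1·14  f→[14+7+2+1]=24
[q^15] f(15)=15,f(5)=5,f(3)=3,f(1)=1 ⇒ 24
d|16:{1,2,4,8,16}  Σf=1+2+4+8+16=31

13, 18, 12, 28, 14, 24, 24, 31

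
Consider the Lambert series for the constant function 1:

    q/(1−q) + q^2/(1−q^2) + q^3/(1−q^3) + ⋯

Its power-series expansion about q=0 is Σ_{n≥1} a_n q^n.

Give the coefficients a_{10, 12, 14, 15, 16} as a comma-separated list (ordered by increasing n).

n=10: 10·1 5·2 2·5 1·10  f→[1+1+1+1]=4
[q^12] f(12)=1,f(6)=1,f(4)=1,f(3)=1,f(2)=1,f(1)=1 ⇒ 6
d|14:{14,7,2,1}  Σf=1+1+1+1=4
n=15: 1·15 3·5 5·3 15·1  f→[1+1+1+1]=4
q^16  k|16↦f(k): 1:1 2:1 4:1 8:1 16:1  a_16=5

4, 6, 4, 4, 5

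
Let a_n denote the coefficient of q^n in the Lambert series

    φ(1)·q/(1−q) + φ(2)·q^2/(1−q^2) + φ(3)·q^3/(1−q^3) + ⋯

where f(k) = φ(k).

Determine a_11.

q^11  k|11↦φ(k): 1:1 11:10  a_11=11

a_11 = 11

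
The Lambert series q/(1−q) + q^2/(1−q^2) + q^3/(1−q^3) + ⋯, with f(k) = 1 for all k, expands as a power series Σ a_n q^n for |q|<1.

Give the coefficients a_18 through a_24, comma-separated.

q^18  k|18↦f(k): 1:1 2:1 3:1 6:1 9:1 18:1  a_18=6
[q^19] f(1)=1,f(19)=1 ⇒ 2
q^20  k|20↦f(k): 1:1 2:1 4:1 5:1 10:1 20:1  a_20=6
[q^21] f(1)=1,f(3)=1,f(7)=1,f(21)=1 ⇒ 4
d|22:{1,2,11,22}  Σf=1+1+1+1=4
n=23: 1·23 23·1  f→[1+1]=2
q^24  k|24↦f(k): 1:1 2:1 3:1 4:1 6:1 8:1 12:1 24:1  a_24=8

6, 2, 6, 4, 4, 2, 8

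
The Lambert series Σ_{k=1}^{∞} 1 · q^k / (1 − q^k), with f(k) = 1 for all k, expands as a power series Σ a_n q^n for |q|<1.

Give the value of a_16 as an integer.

[q^16] f(16)=1,f(8)=1,f(4)=1,f(2)=1,f(1)=1 ⇒ 5

a_16 = 5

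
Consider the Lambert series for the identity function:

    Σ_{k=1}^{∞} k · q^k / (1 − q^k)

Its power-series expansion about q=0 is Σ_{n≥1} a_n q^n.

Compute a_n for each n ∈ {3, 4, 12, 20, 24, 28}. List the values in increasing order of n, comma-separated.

n=3: 3·1 1·3  f→[3+1]=4
[q^4] f(1)=1,f(2)=2,f(4)=4 ⇒ 7
d|12:{1,2,3,4,6,12}  Σf=1+2+3+4+6+12=28
[q^20] f(1)=1,f(2)=2,f(4)=4,f(5)=5,f(10)=10,f(20)=20 ⇒ 42
n=24: 24·1 12·2 8·3 6·4 4·6 3·8 2·12 1·24  f→[24+12+8+6+4+3+2+1]=60
d|28:{1,2,4,7,14,28}  Σf=1+2+4+7+14+28=56

4, 7, 28, 42, 60, 56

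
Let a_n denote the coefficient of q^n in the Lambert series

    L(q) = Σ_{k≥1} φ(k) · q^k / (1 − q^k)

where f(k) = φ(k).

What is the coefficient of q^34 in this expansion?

d|34:{34,17,2,1}  Σφ=16+16+1+1=34

a_34 = 34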